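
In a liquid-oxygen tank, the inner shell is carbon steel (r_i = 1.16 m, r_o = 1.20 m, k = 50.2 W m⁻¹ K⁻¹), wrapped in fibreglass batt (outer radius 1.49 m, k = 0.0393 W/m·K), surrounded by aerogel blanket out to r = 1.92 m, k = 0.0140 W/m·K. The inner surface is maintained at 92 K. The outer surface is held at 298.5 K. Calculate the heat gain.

Treat each layer as a resistance in series:
  R_carbon steel = (1/1.16 − 1/1.20)/(4πk) = 0.02874/(4π·50.2) = 4.555×10^-5 K/W
  R_fibreglass batt = (1/1.20 − 1/1.49)/(4πk) = 0.1622/(4π·0.0393) = 0.3284 K/W
  R_aerogel blanket = (1/1.49 − 1/1.92)/(4πk) = 0.1503/(4π·0.0140) = 0.8544 K/W
ΣR = 4.555×10^-5 + 0.3284 + 0.8544 = 1.183 K/W
Q = ΔT/ΣR = (92 K − 298.5 K)/1.183 = -175 W
(Negative Q ⇒ heat flows inward; heat gain = 175 W.)

Q = 175 W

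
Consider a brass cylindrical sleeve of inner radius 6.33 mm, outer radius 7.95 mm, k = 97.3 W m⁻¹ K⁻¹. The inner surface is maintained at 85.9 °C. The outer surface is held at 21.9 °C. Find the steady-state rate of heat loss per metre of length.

Q' = 2πk·ΔT/ln(r₂/r₁) = 2π × 97.3 × 64 / ln(0.00795/0.00633) = 1.72×10^5 W/m

Q' = 1.72×10^5 W/m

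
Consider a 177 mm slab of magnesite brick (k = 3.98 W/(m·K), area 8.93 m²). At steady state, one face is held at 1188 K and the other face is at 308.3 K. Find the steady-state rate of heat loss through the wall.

Q = 177 kW

Q = kA·ΔT/L = 3.98 × 8.93 × |1188 K − 308.3 K| / 0.177 = 1.77×10^5 W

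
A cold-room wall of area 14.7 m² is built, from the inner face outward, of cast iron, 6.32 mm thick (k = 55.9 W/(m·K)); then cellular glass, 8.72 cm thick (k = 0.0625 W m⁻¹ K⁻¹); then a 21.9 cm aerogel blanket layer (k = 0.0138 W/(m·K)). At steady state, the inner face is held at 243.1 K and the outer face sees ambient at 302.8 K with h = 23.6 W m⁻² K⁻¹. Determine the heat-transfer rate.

Q = 50.7 W

Resistance network (inner→outer):
  R_cast iron = L/(kA) = 0.00632/(55.9·14.7) = 7.691×10^-6 K/W
  R_cellular glass = L/(kA) = 0.0872/(0.0625·14.7) = 0.09491 K/W
  R_aerogel blanket = L/(kA) = 0.219/(0.0138·14.7) = 1.080 K/W
  R_conv,out = 1/(hA) = 1/(23.6·14.7) = 0.002883 K/W
ΣR = 7.691×10^-6 + 0.09491 + 1.080 + 0.002883 = 1.178 K/W
Q = ΔT/ΣR = (243.1 K − 302.8 K)/1.178 = -50.7 W
(Negative Q ⇒ heat flows inward; heat gain = 50.7 W.)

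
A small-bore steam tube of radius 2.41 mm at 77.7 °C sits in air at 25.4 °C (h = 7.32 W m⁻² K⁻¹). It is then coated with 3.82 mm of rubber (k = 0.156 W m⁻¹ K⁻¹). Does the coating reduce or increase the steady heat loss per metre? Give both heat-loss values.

increases: 5.80 → 11.7 W/m

Critical radius for a cylinder: r_cr = k/h = 0.0213 m = 2.13 cm.
Outer radius after coating: r₂ = 0.00241 + 0.00382 = 0.00623 m.
Since r₁ < r_cr and r₂ ≤ r_cr, the coating moves toward the maximum at r_cr — heat loss rises.
Bare: R = 1/(2πr₁h) = 9.022 m·K/W; Q = 52.3/9.022 = 5.80 W/m.
Coated: R = R_cond + R_conv = 4.459 m·K/W; Q = 52.3/4.459 = 11.7 W/m.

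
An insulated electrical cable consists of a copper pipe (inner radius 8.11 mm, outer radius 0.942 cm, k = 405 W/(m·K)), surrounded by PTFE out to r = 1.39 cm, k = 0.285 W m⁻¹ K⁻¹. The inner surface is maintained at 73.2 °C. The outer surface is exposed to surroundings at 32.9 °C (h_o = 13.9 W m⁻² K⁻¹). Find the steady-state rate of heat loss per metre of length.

Series thermal resistances, inner to outer:
  R'_copper = ln(0.00942/0.00811)/(2πk) = 0.1497/(2π·405) = 5.884×10^-5 m·K/W
  R'_PTFE = ln(0.0139/0.00942)/(2πk) = 0.3891/(2π·0.285) = 0.2173 m·K/W
  R'_conv,out = 1/(2πr h) = 1/(2π·0.0139·13.9) = 0.8237 m·K/W
ΣR = 5.884×10^-5 + 0.2173 + 0.8237 = 1.041 m·K/W
Q' = ΔT/ΣR = (73.2 °C − 32.9 °C)/1.041 = 38.7 W/m

Q' = 38.7 W/m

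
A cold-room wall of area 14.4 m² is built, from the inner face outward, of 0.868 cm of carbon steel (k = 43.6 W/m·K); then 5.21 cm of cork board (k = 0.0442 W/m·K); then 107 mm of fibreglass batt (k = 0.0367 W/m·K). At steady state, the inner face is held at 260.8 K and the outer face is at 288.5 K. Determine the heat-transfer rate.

Resistance network (inner→outer):
  R_carbon steel = L/(kA) = 0.00868/(43.6·14.4) = 1.383×10^-5 K/W
  R_cork board = L/(kA) = 0.0521/(0.0442·14.4) = 0.08186 K/W
  R_fibreglass batt = L/(kA) = 0.107/(0.0367·14.4) = 0.2025 K/W
ΣR = 1.383×10^-5 + 0.08186 + 0.2025 = 0.2844 K/W
Q = ΔT/ΣR = (260.8 K − 288.5 K)/0.2844 = -97.4 W
(Negative Q ⇒ heat flows inward; heat gain = 97.4 W.)

Q = 97.4 W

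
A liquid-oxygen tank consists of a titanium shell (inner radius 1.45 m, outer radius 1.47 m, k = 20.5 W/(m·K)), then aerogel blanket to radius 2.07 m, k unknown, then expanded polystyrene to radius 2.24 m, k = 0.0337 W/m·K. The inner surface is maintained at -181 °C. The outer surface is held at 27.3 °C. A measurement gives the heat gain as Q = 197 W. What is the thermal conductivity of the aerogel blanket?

k = 0.0162 W/m·K

ΣR = ΔT/Q = |-181 − 27.3|/197 = 1.057 K/W
Known resistances:
  R_titanium = (1/1.45 − 1/1.47)/(4πk) = 0.009383/(4π·20.5) = 3.642×10^-5 K/W
  R_expanded polystyrene = (1/2.07 − 1/2.24)/(4πk) = 0.03666/(4π·0.0337) = 0.08657 K/W
R_aerogel blanket = ΣR − ΣR_known = 1.057 − 0.08661 = 0.9704 K/W
(1/r₁−1/r₂)/(4πk) = 0.9704 ⇒ k = 0.1972/(4π·0.9704) = 0.0162 W/m·K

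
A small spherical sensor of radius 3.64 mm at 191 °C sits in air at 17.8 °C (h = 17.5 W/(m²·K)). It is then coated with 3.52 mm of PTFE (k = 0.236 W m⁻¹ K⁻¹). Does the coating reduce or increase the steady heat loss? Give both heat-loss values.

Critical radius for a sphere: r_cr = 2k/h = 0.0270 m = 2.70 cm.
Outer radius after coating: r₂ = 0.00364 + 0.00352 = 0.00716 m.
Since r₁ < r_cr and r₂ ≤ r_cr, the coating moves toward the maximum at r_cr — heat loss rises.
Bare: R = 1/(4πr₁²h) = 343.2 K/W; Q = 173.2/343.2 = 0.505 W.
Coated: R = R_cond + R_conv = 134.2 K/W; Q = 173.2/134.2 = 1.29 W.

increases: 0.505 → 1.29 W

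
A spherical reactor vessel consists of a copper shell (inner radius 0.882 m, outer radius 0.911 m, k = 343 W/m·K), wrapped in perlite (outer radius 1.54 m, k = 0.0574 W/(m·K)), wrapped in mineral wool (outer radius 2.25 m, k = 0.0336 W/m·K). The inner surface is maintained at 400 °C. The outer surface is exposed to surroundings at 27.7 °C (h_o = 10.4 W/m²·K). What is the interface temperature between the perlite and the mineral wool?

T = 191 °C

Series thermal resistances, inner to outer:
  R_copper = (1/0.882 − 1/0.911)/(4πk) = 0.03609/(4π·343) = 8.374×10^-6 K/W
  R_perlite = (1/0.911 − 1/1.54)/(4πk) = 0.4483/(4π·0.0574) = 0.6216 K/W
  R_mineral wool = (1/1.54 − 1/2.25)/(4πk) = 0.2049/(4π·0.0336) = 0.4853 K/W
  R_conv,out = 1/(4πr²h) = 1/(4π·2.25²·10.4) = 0.001511 K/W
ΣR = 8.374×10^-6 + 0.6216 + 0.4853 + 0.001511 = 1.108 K/W
Q = ΔT/ΣR = (400 °C − 27.7 °C)/1.108 = 336.0 W
From the inner boundary to the perlite/mineral wool interface, ΣR_partial = 0.6216 K/W.
T_interface = T_in − Q·ΣR_partial = 400 °C − (336.0)(0.6216) = 191 °C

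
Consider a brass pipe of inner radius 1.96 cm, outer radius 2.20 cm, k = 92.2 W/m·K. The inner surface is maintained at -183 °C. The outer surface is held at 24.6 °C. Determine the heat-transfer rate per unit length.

Q' = 2πk·ΔT/ln(r₂/r₁) = 2π × 92.2 × 207.6 / ln(0.0220/0.0196) = 1.04×10^6 W/m

Q' = 1.04×10^6 W/m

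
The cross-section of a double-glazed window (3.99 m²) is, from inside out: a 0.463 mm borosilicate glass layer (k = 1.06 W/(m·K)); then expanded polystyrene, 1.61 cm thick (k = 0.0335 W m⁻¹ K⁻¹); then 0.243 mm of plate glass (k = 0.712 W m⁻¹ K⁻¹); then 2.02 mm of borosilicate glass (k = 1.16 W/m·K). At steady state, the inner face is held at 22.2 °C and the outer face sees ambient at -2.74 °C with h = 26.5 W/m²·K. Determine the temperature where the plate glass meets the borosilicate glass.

Treat each layer as a resistance in series:
  R_borosilicate glass = L/(kA) = 4.63×10^-4/(1.06·3.99) = 1.095×10^-4 K/W
  R_expanded polystyrene = L/(kA) = 0.0161/(0.0335·3.99) = 0.1205 K/W
  R_plate glass = L/(kA) = 2.43×10^-4/(0.712·3.99) = 8.554×10^-5 K/W
  R_borosilicate glass = L/(kA) = 0.00202/(1.16·3.99) = 4.364×10^-4 K/W
  R_conv,out = 1/(hA) = 1/(26.5·3.99) = 0.009458 K/W
ΣR = 1.095×10^-4 + 0.1205 + 8.554×10^-5 + 4.364×10^-4 + 0.009458 = 0.1306 K/W
Q = ΔT/ΣR = (22.2 °C − -2.74 °C)/0.1306 = 191.0 W
From the inner boundary to the plate glass/borosilicate glass interface, ΣR_partial = 0.1207 K/W.
T_interface = T_in − Q·ΣR_partial = 22.2 °C − (191.0)(0.1207) = -0.85 °C

T = -0.85 °C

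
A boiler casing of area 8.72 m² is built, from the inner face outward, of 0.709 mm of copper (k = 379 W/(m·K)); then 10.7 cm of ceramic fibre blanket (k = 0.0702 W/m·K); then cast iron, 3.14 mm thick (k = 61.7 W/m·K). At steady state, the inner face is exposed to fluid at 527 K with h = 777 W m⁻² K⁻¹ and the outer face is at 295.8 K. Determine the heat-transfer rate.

Q = 1320 W

Resistance network (inner→outer):
  R_conv,in = 1/(hA) = 1/(777·8.72) = 1.476×10^-4 K/W
  R_copper = L/(kA) = 7.09×10^-4/(379·8.72) = 2.145×10^-7 K/W
  R_ceramic fibre blanket = L/(kA) = 0.107/(0.0702·8.72) = 0.1748 K/W
  R_cast iron = L/(kA) = 0.00314/(61.7·8.72) = 5.836×10^-6 K/W
ΣR = 1.476×10^-4 + 2.145×10^-7 + 0.1748 + 5.836×10^-6 = 0.1750 K/W
Q = ΔT/ΣR = (527 K − 295.8 K)/0.1750 = 1320 W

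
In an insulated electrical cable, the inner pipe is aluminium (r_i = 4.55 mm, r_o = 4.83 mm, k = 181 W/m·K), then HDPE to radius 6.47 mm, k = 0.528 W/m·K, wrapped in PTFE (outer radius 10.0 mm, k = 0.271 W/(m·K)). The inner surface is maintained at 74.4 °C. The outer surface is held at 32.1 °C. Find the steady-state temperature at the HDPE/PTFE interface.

T = 63.6 °C

Series thermal resistances, inner to outer:
  R'_aluminium = ln(0.00483/0.00455)/(2πk) = 0.05972/(2π·181) = 5.251×10^-5 m·K/W
  R'_HDPE = ln(0.00647/0.00483)/(2πk) = 0.2923/(2π·0.528) = 0.08812 m·K/W
  R'_PTFE = ln(0.0100/0.00647)/(2πk) = 0.4354/(2π·0.271) = 0.2557 m·K/W
ΣR = 5.251×10^-5 + 0.08812 + 0.2557 = 0.3439 m·K/W
Q' = ΔT/ΣR = (74.4 °C − 32.1 °C)/0.3439 = 123.0 W/m
From the inner boundary to the HDPE/PTFE interface, ΣR_partial = 0.08817 m·K/W.
T_interface = T_in − Q'·ΣR_partial = 74.4 °C − (123.0)(0.08817) = 63.6 °C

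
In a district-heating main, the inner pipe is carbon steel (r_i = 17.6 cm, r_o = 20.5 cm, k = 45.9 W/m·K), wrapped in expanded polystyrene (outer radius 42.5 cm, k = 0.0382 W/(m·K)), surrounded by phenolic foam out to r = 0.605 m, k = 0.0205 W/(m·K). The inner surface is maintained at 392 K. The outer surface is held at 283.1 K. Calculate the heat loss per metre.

Q' = 18.8 W/m

Resistance network (inner→outer):
  R'_carbon steel = ln(0.205/0.176)/(2πk) = 0.1525/(2π·45.9) = 5.289×10^-4 m·K/W
  R'_expanded polystyrene = ln(0.425/0.205)/(2πk) = 0.7291/(2π·0.0382) = 3.038 m·K/W
  R'_phenolic foam = ln(0.605/0.425)/(2πk) = 0.3531/(2π·0.0205) = 2.742 m·K/W
ΣR = 5.289×10^-4 + 3.038 + 2.742 = 5.781 m·K/W
Q' = ΔT/ΣR = (392 K − 283.1 K)/5.781 = 18.8 W/m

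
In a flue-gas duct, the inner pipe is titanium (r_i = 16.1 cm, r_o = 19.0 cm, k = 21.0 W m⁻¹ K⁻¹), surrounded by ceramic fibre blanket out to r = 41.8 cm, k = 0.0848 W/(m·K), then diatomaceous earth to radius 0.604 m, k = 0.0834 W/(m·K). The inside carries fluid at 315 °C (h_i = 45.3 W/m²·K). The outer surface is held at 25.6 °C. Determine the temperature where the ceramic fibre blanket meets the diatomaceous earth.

Series thermal resistances, inner to outer:
  R'_conv,in = 1/(2πr h) = 1/(2π·0.161·45.3) = 0.02182 m·K/W
  R'_titanium = ln(0.190/0.161)/(2πk) = 0.1656/(2π·21.0) = 0.001255 m·K/W
  R'_ceramic fibre blanket = ln(0.418/0.190)/(2πk) = 0.7885/(2π·0.0848) = 1.480 m·K/W
  R'_diatomaceous earth = ln(0.604/0.418)/(2πk) = 0.3681/(2π·0.0834) = 0.7024 m·K/W
ΣR = 0.02182 + 0.001255 + 1.480 + 0.7024 = 2.205 m·K/W
Q' = ΔT/ΣR = (315 °C − 25.6 °C)/2.205 = 131.2 W/m
From the inner boundary to the ceramic fibre blanket/diatomaceous earth interface, ΣR_partial = 1.503 m·K/W.
T_interface = T_in − Q'·ΣR_partial = 315 °C − (131.2)(1.503) = 118 °C

T = 118 °C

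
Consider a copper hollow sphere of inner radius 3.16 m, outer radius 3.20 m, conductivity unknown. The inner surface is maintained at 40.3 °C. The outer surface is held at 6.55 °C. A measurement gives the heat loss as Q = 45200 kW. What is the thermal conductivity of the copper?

k = 422 W/m·K

ΣR = ΔT/Q = |40.3 − 6.55|/4.52×10^7 = 7.467×10^-7 K/W
(1/r₁−1/r₂)/(4πk) = 7.467×10^-7 ⇒ k = 0.003956/(4π·7.467×10^-7) = 422 W/m·K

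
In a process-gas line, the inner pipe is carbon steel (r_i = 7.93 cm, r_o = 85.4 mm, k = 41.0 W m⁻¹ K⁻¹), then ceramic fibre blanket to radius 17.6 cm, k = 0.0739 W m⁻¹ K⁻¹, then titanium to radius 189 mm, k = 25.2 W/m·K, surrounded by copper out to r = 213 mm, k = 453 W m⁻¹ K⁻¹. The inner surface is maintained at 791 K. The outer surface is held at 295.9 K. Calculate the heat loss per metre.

Q' = 318 W/m

Series thermal resistances, inner to outer:
  R'_carbon steel = ln(0.0854/0.0793)/(2πk) = 0.07411/(2π·41.0) = 2.877×10^-4 m·K/W
  R'_ceramic fibre blanket = ln(0.176/0.0854)/(2πk) = 0.7231/(2π·0.0739) = 1.557 m·K/W
  R'_titanium = ln(0.189/0.176)/(2πk) = 0.07126/(2π·25.2) = 4.501×10^-4 m·K/W
  R'_copper = ln(0.213/0.189)/(2πk) = 0.1195/(2π·453) = 4.200×10^-5 m·K/W
ΣR = 2.877×10^-4 + 1.557 + 4.501×10^-4 + 4.200×10^-5 = 1.558 m·K/W
Q' = ΔT/ΣR = (791 K − 295.9 K)/1.558 = 318 W/m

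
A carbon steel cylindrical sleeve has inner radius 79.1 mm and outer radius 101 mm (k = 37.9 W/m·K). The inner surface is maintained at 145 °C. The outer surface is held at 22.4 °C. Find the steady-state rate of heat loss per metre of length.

Q' = 1.19×10^5 W/m

Q' = 2πk·ΔT/ln(r₂/r₁) = 2π × 37.9 × 122.6 / ln(0.101/0.0791) = 1.19×10^5 W/m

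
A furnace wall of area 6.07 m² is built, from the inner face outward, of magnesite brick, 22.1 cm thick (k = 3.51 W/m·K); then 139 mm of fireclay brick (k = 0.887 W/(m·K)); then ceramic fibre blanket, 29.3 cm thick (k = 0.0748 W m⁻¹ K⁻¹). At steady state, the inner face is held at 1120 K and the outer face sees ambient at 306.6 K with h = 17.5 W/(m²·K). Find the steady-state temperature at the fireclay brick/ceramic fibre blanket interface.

T = 1077 K

Series thermal resistances, inner to outer:
  R_magnesite brick = L/(kA) = 0.221/(3.51·6.07) = 0.01037 K/W
  R_fireclay brick = L/(kA) = 0.139/(0.887·6.07) = 0.02582 K/W
  R_ceramic fibre blanket = L/(kA) = 0.293/(0.0748·6.07) = 0.6453 K/W
  R_conv,out = 1/(hA) = 1/(17.5·6.07) = 0.009414 K/W
ΣR = 0.01037 + 0.02582 + 0.6453 + 0.009414 = 0.6909 K/W
Q = ΔT/ΣR = (1120 K − 306.6 K)/0.6909 = 1177 W
From the inner boundary to the fireclay brick/ceramic fibre blanket interface, ΣR_partial = 0.03619 K/W.
T_interface = T_in − Q·ΣR_partial = 1120 K − (1177)(0.03619) = 1077 K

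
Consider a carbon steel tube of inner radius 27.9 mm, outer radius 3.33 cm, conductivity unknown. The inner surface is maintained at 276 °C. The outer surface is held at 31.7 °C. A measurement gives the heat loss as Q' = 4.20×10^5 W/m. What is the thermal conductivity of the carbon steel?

k = 48.4 W/m·K

ΣR = ΔT/Q' = |276 − 31.7|/4.20×10^5 = 5.817×10^-4 m·K/W
ln(r₂/r₁)/(2πk) = 5.817×10^-4 ⇒ k = 0.1769/(2π·5.817×10^-4) = 48.4 W/m·K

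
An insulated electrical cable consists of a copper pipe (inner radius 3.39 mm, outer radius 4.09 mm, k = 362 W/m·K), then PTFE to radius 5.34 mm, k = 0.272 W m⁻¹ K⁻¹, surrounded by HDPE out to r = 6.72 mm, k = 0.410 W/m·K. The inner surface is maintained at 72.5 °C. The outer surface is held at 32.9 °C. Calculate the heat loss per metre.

Q' = 161 W/m

Treat each layer as a resistance in series:
  R'_copper = ln(0.00409/0.00339)/(2πk) = 0.1877/(2π·362) = 8.253×10^-5 m·K/W
  R'_PTFE = ln(0.00534/0.00409)/(2πk) = 0.2667/(2π·0.272) = 0.1560 m·K/W
  R'_HDPE = ln(0.00672/0.00534)/(2πk) = 0.2299/(2π·0.410) = 0.08923 m·K/W
ΣR = 8.253×10^-5 + 0.1560 + 0.08923 = 0.2453 m·K/W
Q' = ΔT/ΣR = (72.5 °C − 32.9 °C)/0.2453 = 161 W/m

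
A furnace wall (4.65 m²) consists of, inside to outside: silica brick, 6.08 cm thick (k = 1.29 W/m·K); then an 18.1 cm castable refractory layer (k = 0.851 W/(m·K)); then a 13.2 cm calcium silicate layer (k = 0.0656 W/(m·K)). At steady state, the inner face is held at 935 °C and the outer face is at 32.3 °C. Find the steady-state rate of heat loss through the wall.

Q = 1850 W

Treat each layer as a resistance in series:
  R_silica brick = L/(kA) = 0.0608/(1.29·4.65) = 0.01014 K/W
  R_castable refractory = L/(kA) = 0.181/(0.851·4.65) = 0.04574 K/W
  R_calcium silicate = L/(kA) = 0.132/(0.0656·4.65) = 0.4327 K/W
ΣR = 0.01014 + 0.04574 + 0.4327 = 0.4886 K/W
Q = ΔT/ΣR = (935 °C − 32.3 °C)/0.4886 = 1850 W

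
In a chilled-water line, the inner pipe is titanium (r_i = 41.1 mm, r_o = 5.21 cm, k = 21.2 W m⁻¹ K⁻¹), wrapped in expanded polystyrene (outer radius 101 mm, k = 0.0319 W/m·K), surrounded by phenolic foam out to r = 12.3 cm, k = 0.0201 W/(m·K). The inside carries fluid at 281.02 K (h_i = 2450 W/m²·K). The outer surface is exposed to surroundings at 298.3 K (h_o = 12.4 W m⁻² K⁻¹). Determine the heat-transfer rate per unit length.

Resistance network (inner→outer):
  R'_conv,in = 1/(2πr h) = 1/(2π·0.0411·2450) = 0.001581 m·K/W
  R'_titanium = ln(0.0521/0.0411)/(2πk) = 0.2372/(2π·21.2) = 0.001780 m·K/W
  R'_expanded polystyrene = ln(0.101/0.0521)/(2πk) = 0.6620/(2π·0.0319) = 3.303 m·K/W
  R'_phenolic foam = ln(0.123/0.101)/(2πk) = 0.1971/(2π·0.0201) = 1.560 m·K/W
  R'_conv,out = 1/(2πr h) = 1/(2π·0.123·12.4) = 0.1044 m·K/W
ΣR = 0.001581 + 0.001780 + 3.303 + 1.560 + 0.1044 = 4.971 m·K/W
Q' = ΔT/ΣR = (281.02 K − 298.3 K)/4.971 = -3.48 W/m
(Negative Q' ⇒ heat flows inward; heat gain = 3.48 W/m.)

Q' = 3.48 W/m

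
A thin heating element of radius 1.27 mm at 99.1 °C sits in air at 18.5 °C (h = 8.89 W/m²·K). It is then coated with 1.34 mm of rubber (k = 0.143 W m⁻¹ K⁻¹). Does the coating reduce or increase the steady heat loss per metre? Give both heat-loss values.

Critical radius for a cylinder: r_cr = k/h = 0.0161 m = 1.61 cm.
Outer radius after coating: r₂ = 0.00127 + 0.00134 = 0.00261 m.
Since r₁ < r_cr and r₂ ≤ r_cr, the coating moves toward the maximum at r_cr — heat loss rises.
Bare: R = 1/(2πr₁h) = 14.10 m·K/W; Q = 80.6/14.10 = 5.72 W/m.
Coated: R = R_cond + R_conv = 7.661 m·K/W; Q = 80.6/7.661 = 10.5 W/m.

increases: 5.72 → 10.5 W/m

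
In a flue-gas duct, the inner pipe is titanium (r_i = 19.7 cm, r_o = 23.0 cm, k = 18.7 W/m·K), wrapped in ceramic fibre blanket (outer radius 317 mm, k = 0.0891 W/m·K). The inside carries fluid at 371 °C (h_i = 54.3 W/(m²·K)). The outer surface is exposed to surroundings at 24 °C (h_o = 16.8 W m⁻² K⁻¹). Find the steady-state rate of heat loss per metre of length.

Resistance network (inner→outer):
  R'_conv,in = 1/(2πr h) = 1/(2π·0.197·54.3) = 0.01488 m·K/W
  R'_titanium = ln(0.230/0.197)/(2πk) = 0.1549/(2π·18.7) = 0.001318 m·K/W
  R'_ceramic fibre blanket = ln(0.317/0.230)/(2πk) = 0.3208/(2π·0.0891) = 0.5731 m·K/W
  R'_conv,out = 1/(2πr h) = 1/(2π·0.317·16.8) = 0.02988 m·K/W
ΣR = 0.01488 + 0.001318 + 0.5731 + 0.02988 = 0.6192 m·K/W
Q' = ΔT/ΣR = (371 °C − 24 °C)/0.6192 = 560 W/m

Q' = 560 W/m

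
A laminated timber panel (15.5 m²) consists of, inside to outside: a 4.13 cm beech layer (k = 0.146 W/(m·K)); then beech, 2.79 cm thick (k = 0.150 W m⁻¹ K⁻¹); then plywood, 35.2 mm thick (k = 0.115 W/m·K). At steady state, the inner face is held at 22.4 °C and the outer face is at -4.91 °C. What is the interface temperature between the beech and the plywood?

Resistance network (inner→outer):
  R_beech = L/(kA) = 0.0413/(0.146·15.5) = 0.01825 K/W
  R_beech = L/(kA) = 0.0279/(0.150·15.5) = 0.01200 K/W
  R_plywood = L/(kA) = 0.0352/(0.115·15.5) = 0.01975 K/W
ΣR = 0.01825 + 0.01200 + 0.01975 = 0.05000 K/W
Q = ΔT/ΣR = (22.4 °C − -4.91 °C)/0.05000 = 546.2 W
From the inner boundary to the beech/plywood interface, ΣR_partial = 0.03025 K/W.
T_interface = T_in − Q·ΣR_partial = 22.4 °C − (546.2)(0.03025) = 5.88 °C

T = 5.88 °C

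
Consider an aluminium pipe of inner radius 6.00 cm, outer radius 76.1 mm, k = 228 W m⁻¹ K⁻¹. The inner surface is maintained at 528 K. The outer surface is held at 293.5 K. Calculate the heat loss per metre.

Q' = 1.41×10^6 W/m

Q' = 2πk·ΔT/ln(r₂/r₁) = 2π × 228 × 234.5 / ln(0.0761/0.0600) = 1.41×10^6 W/m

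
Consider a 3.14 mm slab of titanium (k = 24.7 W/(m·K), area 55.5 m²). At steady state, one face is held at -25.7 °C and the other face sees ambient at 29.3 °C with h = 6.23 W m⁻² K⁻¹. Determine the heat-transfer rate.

Series thermal resistances, inner to outer:
  R_titanium = L/(kA) = 0.00314/(24.7·55.5) = 2.291×10^-6 K/W
  R_conv,out = 1/(hA) = 1/(6.23·55.5) = 0.002892 K/W
ΣR = 2.291×10^-6 + 0.002892 = 0.002894 K/W
Q = ΔT/ΣR = (-25.7 °C − 29.3 °C)/0.002894 = -19000 W
(Negative Q ⇒ heat flows inward; heat gain = 19000 W.)

Q = 19000 W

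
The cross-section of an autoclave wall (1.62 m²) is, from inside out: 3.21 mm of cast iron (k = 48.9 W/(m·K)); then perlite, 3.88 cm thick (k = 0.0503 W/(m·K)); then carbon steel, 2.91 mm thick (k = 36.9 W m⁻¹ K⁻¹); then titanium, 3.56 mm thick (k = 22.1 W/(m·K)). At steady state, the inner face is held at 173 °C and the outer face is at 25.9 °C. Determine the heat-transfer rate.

Series thermal resistances, inner to outer:
  R_cast iron = L/(kA) = 0.00321/(48.9·1.62) = 4.052×10^-5 K/W
  R_perlite = L/(kA) = 0.0388/(0.0503·1.62) = 0.4762 K/W
  R_carbon steel = L/(kA) = 0.00291/(36.9·1.62) = 4.868×10^-5 K/W
  R_titanium = L/(kA) = 0.00356/(22.1·1.62) = 9.944×10^-5 K/W
ΣR = 4.052×10^-5 + 0.4762 + 4.868×10^-5 + 9.944×10^-5 = 0.4764 K/W
Q = ΔT/ΣR = (173 °C − 25.9 °C)/0.4764 = 309 W

Q = 309 W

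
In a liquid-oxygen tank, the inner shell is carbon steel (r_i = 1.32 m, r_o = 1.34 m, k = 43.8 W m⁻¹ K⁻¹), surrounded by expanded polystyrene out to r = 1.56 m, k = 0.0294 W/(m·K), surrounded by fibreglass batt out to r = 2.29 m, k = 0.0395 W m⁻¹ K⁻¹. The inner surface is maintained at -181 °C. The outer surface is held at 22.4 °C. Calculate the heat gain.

Q = 292 W

Series thermal resistances, inner to outer:
  R_carbon steel = (1/1.32 − 1/1.34)/(4πk) = 0.01131/(4π·43.8) = 2.054×10^-5 K/W
  R_expanded polystyrene = (1/1.34 − 1/1.56)/(4πk) = 0.1052/(4π·0.0294) = 0.2849 K/W
  R_fibreglass batt = (1/1.56 − 1/2.29)/(4πk) = 0.2043/(4π·0.0395) = 0.4117 K/W
ΣR = 2.054×10^-5 + 0.2849 + 0.4117 = 0.6966 K/W
Q = ΔT/ΣR = (-181 °C − 22.4 °C)/0.6966 = -292 W
(Negative Q ⇒ heat flows inward; heat gain = 292 W.)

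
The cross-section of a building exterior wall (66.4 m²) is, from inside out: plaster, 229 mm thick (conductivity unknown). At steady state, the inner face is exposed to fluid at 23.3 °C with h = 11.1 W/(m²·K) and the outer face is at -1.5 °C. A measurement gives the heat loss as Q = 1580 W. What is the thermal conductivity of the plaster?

ΣR = ΔT/Q = |23.3 − -1.5|/1580 = 0.01570 K/W
Known resistances:
  R_conv,in = 1/(hA) = 1/(11.1·66.4) = 0.001357 K/W
R_plaster = ΣR − ΣR_known = 0.01570 − 0.001357 = 0.01434 K/W
L/(kA) = 0.01434 ⇒ k = 0.229/(0.01434·66.4) = 0.241 W/m·K

k = 0.241 W/m·K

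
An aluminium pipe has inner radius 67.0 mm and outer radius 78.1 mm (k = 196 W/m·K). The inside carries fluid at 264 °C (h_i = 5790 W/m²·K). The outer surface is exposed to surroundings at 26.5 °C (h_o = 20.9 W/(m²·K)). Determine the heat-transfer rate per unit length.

Q' = 2.42 kW/m

Treat each layer as a resistance in series:
  R'_conv,in = 1/(2πr h) = 1/(2π·0.0670·5790) = 4.103×10^-4 m·K/W
  R'_aluminium = ln(0.0781/0.0670)/(2πk) = 0.1533/(2π·196) = 1.245×10^-4 m·K/W
  R'_conv,out = 1/(2πr h) = 1/(2π·0.0781·20.9) = 0.09750 m·K/W
ΣR = 4.103×10^-4 + 1.245×10^-4 + 0.09750 = 0.09803 m·K/W
Q' = ΔT/ΣR = (264 °C − 26.5 °C)/0.09803 = 2420 W/m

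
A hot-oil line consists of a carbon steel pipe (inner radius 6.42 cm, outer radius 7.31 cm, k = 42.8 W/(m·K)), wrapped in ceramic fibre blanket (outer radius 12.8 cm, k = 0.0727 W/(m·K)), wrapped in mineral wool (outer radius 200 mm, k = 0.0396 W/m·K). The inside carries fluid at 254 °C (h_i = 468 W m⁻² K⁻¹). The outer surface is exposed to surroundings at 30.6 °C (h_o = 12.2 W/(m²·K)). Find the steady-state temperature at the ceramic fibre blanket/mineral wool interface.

Resistance network (inner→outer):
  R'_conv,in = 1/(2πr h) = 1/(2π·0.0642·468) = 0.005297 m·K/W
  R'_carbon steel = ln(0.0731/0.0642)/(2πk) = 0.1298/(2π·42.8) = 4.828×10^-4 m·K/W
  R'_ceramic fibre blanket = ln(0.128/0.0731)/(2πk) = 0.5602/(2π·0.0727) = 1.226 m·K/W
  R'_mineral wool = ln(0.200/0.128)/(2πk) = 0.4463/(2π·0.0396) = 1.794 m·K/W
  R'_conv,out = 1/(2πr h) = 1/(2π·0.200·12.2) = 0.06523 m·K/W
ΣR = 0.005297 + 4.828×10^-4 + 1.226 + 1.794 + 0.06523 = 3.091 m·K/W
Q' = ΔT/ΣR = (254 °C − 30.6 °C)/3.091 = 72.27 W/m
From the inner boundary to the ceramic fibre blanket/mineral wool interface, ΣR_partial = 1.232 m·K/W.
T_interface = T_in − Q'·ΣR_partial = 254 °C − (72.27)(1.232) = 165 °C

T = 165 °C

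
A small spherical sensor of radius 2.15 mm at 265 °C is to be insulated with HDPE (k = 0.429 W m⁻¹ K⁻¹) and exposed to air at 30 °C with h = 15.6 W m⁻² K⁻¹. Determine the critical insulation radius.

For a sphere, r_cr = 2k_ins/h = 2·0.429/15.6 = 0.0550 m = 5.50 cm

r_cr = 5.50 cm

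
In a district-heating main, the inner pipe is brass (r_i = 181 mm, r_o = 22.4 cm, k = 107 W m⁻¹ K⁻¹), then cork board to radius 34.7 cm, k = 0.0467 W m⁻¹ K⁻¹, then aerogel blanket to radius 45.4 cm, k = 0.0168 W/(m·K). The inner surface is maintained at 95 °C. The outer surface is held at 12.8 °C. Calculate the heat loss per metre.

Series thermal resistances, inner to outer:
  R'_brass = ln(0.224/0.181)/(2πk) = 0.2131/(2π·107) = 3.170×10^-4 m·K/W
  R'_cork board = ln(0.347/0.224)/(2πk) = 0.4377/(2π·0.0467) = 1.492 m·K/W
  R'_aerogel blanket = ln(0.454/0.347)/(2πk) = 0.2688/(2π·0.0168) = 2.546 m·K/W
ΣR = 3.170×10^-4 + 1.492 + 2.546 = 4.038 m·K/W
Q' = ΔT/ΣR = (95 °C − 12.8 °C)/4.038 = 20.4 W/m

Q' = 20.4 W/m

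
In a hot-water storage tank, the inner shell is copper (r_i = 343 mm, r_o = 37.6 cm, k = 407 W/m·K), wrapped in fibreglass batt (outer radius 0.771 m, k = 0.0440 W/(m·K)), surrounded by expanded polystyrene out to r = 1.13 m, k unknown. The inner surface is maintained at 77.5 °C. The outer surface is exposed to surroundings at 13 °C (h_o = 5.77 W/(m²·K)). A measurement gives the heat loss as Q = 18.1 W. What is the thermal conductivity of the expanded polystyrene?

ΣR = ΔT/Q = |77.5 − 13|/18.1 = 3.564 K/W
Known resistances:
  R_copper = (1/0.343 − 1/0.376)/(4πk) = 0.2559/(4π·407) = 5.003×10^-5 K/W
  R_fibreglass batt = (1/0.376 − 1/0.771)/(4πk) = 1.363/(4π·0.0440) = 2.464 K/W
  R_conv,out = 1/(4πr²h) = 1/(4π·1.13²·5.77) = 0.01080 K/W
R_expanded polystyrene = ΣR − ΣR_known = 3.564 − 2.475 = 1.089 K/W
(1/r₁−1/r₂)/(4πk) = 1.089 ⇒ k = 0.4121/(4π·1.089) = 0.0301 W/m·K

k = 0.0301 W/m·K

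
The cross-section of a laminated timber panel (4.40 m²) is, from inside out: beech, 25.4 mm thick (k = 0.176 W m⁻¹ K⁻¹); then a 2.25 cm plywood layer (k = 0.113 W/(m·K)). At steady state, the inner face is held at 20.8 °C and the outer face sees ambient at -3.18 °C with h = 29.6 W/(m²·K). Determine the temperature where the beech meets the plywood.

Resistance network (inner→outer):
  R_beech = L/(kA) = 0.0254/(0.176·4.40) = 0.03280 K/W
  R_plywood = L/(kA) = 0.0225/(0.113·4.40) = 0.04525 K/W
  R_conv,out = 1/(hA) = 1/(29.6·4.40) = 0.007678 K/W
ΣR = 0.03280 + 0.04525 + 0.007678 = 0.08573 K/W
Q = ΔT/ΣR = (20.8 °C − -3.18 °C)/0.08573 = 279.7 W
From the inner boundary to the beech/plywood interface, ΣR_partial = 0.03280 K/W.
T_interface = T_in − Q·ΣR_partial = 20.8 °C − (279.7)(0.03280) = 11.6 °C

T = 11.6 °C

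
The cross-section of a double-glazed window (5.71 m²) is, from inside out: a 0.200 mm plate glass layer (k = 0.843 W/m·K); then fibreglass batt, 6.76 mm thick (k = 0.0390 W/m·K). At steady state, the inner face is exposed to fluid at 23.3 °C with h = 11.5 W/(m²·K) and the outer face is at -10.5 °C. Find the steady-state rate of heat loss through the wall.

Q = 741 W

Series thermal resistances, inner to outer:
  R_conv,in = 1/(hA) = 1/(11.5·5.71) = 0.01523 K/W
  R_plate glass = L/(kA) = 2.00×10^-4/(0.843·5.71) = 4.155×10^-5 K/W
  R_fibreglass batt = L/(kA) = 0.00676/(0.0390·5.71) = 0.03036 K/W
ΣR = 0.01523 + 4.155×10^-5 + 0.03036 = 0.04563 K/W
Q = ΔT/ΣR = (23.3 °C − -10.5 °C)/0.04563 = 741 W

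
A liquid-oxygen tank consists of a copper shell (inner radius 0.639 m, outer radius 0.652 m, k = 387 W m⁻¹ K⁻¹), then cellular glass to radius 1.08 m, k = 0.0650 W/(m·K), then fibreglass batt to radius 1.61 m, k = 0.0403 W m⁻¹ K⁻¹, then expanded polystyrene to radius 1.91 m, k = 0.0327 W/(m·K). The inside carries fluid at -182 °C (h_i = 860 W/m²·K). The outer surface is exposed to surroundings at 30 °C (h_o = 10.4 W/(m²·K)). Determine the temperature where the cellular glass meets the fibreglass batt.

T = -82.5 °C

Treat each layer as a resistance in series:
  R_conv,in = 1/(4πr²h) = 1/(4π·0.639²·860) = 2.266×10^-4 K/W
  R_copper = (1/0.639 − 1/0.652)/(4πk) = 0.03120/(4π·387) = 6.416×10^-6 K/W
  R_cellular glass = (1/0.652 − 1/1.08)/(4πk) = 0.6078/(4π·0.0650) = 0.7441 K/W
  R_fibreglass batt = (1/1.08 − 1/1.61)/(4πk) = 0.3048/(4π·0.0403) = 0.6019 K/W
  R_expanded polystyrene = (1/1.61 − 1/1.91)/(4πk) = 0.09756/(4π·0.0327) = 0.2374 K/W
  R_conv,out = 1/(4πr²h) = 1/(4π·1.91²·10.4) = 0.002097 K/W
ΣR = 2.266×10^-4 + 6.416×10^-6 + 0.7441 + 0.6019 + 0.2374 + 0.002097 = 1.586 K/W
Q = ΔT/ΣR = (-182 °C − 30 °C)/1.586 = -133.7 W
From the inner boundary to the cellular glass/fibreglass batt interface, ΣR_partial = 0.7443 K/W.
T_interface = T_in − Q·ΣR_partial = -182 °C − (-133.7)(0.7443) = -82.5 °C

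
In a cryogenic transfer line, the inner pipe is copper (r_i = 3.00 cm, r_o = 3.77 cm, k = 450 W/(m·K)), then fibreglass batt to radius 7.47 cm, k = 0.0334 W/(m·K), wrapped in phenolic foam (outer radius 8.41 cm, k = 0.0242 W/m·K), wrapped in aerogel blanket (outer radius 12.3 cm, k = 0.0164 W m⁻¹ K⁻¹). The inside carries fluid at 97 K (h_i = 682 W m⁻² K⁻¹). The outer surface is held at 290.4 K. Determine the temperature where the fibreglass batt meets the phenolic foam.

Series thermal resistances, inner to outer:
  R'_conv,in = 1/(2πr h) = 1/(2π·0.0300·682) = 0.007779 m·K/W
  R'_copper = ln(0.0377/0.0300)/(2πk) = 0.2285/(2π·450) = 8.080×10^-5 m·K/W
  R'_fibreglass batt = ln(0.0747/0.0377)/(2πk) = 0.6838/(2π·0.0334) = 3.258 m·K/W
  R'_phenolic foam = ln(0.0841/0.0747)/(2πk) = 0.1185/(2π·0.0242) = 0.7795 m·K/W
  R'_aerogel blanket = ln(0.123/0.0841)/(2πk) = 0.3802/(2π·0.0164) = 3.689 m·K/W
ΣR = 0.007779 + 8.080×10^-5 + 3.258 + 0.7795 + 3.689 = 7.734 m·K/W
Q' = ΔT/ΣR = (97 K − 290.4 K)/7.734 = -25.01 W/m
From the inner boundary to the fibreglass batt/phenolic foam interface, ΣR_partial = 3.266 m·K/W.
T_interface = T_in − Q'·ΣR_partial = 97 K − (-25.01)(3.266) = 178.7 K

T = 178.7 K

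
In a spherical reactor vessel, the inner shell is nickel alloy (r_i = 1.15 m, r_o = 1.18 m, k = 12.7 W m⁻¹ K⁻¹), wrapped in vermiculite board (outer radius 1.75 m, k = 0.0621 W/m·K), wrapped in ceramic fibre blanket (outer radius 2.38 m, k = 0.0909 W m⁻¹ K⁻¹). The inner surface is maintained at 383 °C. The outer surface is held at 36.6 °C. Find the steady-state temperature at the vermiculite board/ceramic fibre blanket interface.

Treat each layer as a resistance in series:
  R_nickel alloy = (1/1.15 − 1/1.18)/(4πk) = 0.02211/(4π·12.7) = 1.385×10^-4 K/W
  R_vermiculite board = (1/1.18 − 1/1.75)/(4πk) = 0.2760/(4π·0.0621) = 0.3537 K/W
  R_ceramic fibre blanket = (1/1.75 − 1/2.38)/(4πk) = 0.1513/(4π·0.0909) = 0.1324 K/W
ΣR = 1.385×10^-4 + 0.3537 + 0.1324 = 0.4862 K/W
Q = ΔT/ΣR = (383 °C − 36.6 °C)/0.4862 = 712.5 W
From the inner boundary to the vermiculite board/ceramic fibre blanket interface, ΣR_partial = 0.3538 K/W.
T_interface = T_in − Q·ΣR_partial = 383 °C − (712.5)(0.3538) = 131 °C

T = 131 °C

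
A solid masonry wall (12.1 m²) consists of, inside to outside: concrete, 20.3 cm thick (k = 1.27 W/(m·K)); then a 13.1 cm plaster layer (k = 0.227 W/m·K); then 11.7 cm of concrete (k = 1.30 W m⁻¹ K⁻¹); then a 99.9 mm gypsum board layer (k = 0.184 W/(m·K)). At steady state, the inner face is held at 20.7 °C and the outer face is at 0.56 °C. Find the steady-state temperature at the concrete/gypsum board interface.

T = 8.54 °C

Treat each layer as a resistance in series:
  R_concrete = L/(kA) = 0.203/(1.27·12.1) = 0.01321 K/W
  R_plaster = L/(kA) = 0.131/(0.227·12.1) = 0.04769 K/W
  R_concrete = L/(kA) = 0.117/(1.30·12.1) = 0.007438 K/W
  R_gypsum board = L/(kA) = 0.0999/(0.184·12.1) = 0.04487 K/W
ΣR = 0.01321 + 0.04769 + 0.007438 + 0.04487 = 0.1132 K/W
Q = ΔT/ΣR = (20.7 °C − 0.56 °C)/0.1132 = 177.9 W
From the inner boundary to the concrete/gypsum board interface, ΣR_partial = 0.06834 K/W.
T_interface = T_in − Q·ΣR_partial = 20.7 °C − (177.9)(0.06834) = 8.54 °C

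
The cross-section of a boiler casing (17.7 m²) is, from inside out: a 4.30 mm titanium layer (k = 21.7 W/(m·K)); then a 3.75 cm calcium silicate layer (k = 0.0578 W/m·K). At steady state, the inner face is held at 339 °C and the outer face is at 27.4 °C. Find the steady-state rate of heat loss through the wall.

Q = 8.50 kW

Series thermal resistances, inner to outer:
  R_titanium = L/(kA) = 0.00430/(21.7·17.7) = 1.120×10^-5 K/W
  R_calcium silicate = L/(kA) = 0.0375/(0.0578·17.7) = 0.03665 K/W
ΣR = 1.120×10^-5 + 0.03665 = 0.03666 K/W
Q = ΔT/ΣR = (339 °C − 27.4 °C)/0.03666 = 8500 W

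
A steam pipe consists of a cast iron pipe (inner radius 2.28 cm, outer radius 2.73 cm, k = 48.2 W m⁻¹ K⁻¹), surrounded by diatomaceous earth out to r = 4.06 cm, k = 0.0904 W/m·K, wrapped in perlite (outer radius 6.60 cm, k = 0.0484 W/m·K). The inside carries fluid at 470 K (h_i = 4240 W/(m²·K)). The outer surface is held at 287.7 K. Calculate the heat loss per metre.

Series thermal resistances, inner to outer:
  R'_conv,in = 1/(2πr h) = 1/(2π·0.0228·4240) = 0.001646 m·K/W
  R'_cast iron = ln(0.0273/0.0228)/(2πk) = 0.1801/(2π·48.2) = 5.948×10^-4 m·K/W
  R'_diatomaceous earth = ln(0.0406/0.0273)/(2πk) = 0.3969/(2π·0.0904) = 0.6987 m·K/W
  R'_perlite = ln(0.0660/0.0406)/(2πk) = 0.4859/(2π·0.0484) = 1.598 m·K/W
ΣR = 0.001646 + 5.948×10^-4 + 0.6987 + 1.598 = 2.299 m·K/W
Q' = ΔT/ΣR = (470 K − 287.7 K)/2.299 = 79.3 W/m

Q' = 79.3 W/m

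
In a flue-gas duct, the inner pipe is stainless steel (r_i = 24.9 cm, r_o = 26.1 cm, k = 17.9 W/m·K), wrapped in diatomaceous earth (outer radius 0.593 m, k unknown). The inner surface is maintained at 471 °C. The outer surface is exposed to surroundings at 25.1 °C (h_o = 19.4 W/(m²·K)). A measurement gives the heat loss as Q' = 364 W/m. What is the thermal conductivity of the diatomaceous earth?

ΣR = ΔT/Q' = |471 − 25.1|/364 = 1.225 m·K/W
Known resistances:
  R'_stainless steel = ln(0.261/0.249)/(2πk) = 0.04707/(2π·17.9) = 4.185×10^-4 m·K/W
  R'_conv,out = 1/(2πr h) = 1/(2π·0.593·19.4) = 0.01383 m·K/W
R_diatomaceous earth = ΣR − ΣR_known = 1.225 − 0.01425 = 1.211 m·K/W
ln(r₂/r₁)/(2πk) = 1.211 ⇒ k = 0.8207/(2π·1.211) = 0.108 W/m·K

k = 0.108 W/m·K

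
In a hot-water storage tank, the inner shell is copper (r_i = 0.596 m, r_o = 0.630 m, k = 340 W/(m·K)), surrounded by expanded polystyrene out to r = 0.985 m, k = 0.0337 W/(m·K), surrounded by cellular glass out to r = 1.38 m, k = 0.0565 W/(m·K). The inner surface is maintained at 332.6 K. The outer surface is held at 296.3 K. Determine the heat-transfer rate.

Series thermal resistances, inner to outer:
  R_copper = (1/0.596 − 1/0.630)/(4πk) = 0.09055/(4π·340) = 2.119×10^-5 K/W
  R_expanded polystyrene = (1/0.630 − 1/0.985)/(4πk) = 0.5721/(4π·0.0337) = 1.351 K/W
  R_cellular glass = (1/0.985 − 1/1.38)/(4πk) = 0.2906/(4π·0.0565) = 0.4093 K/W
ΣR = 2.119×10^-5 + 1.351 + 0.4093 = 1.760 K/W
Q = ΔT/ΣR = (332.6 K − 296.3 K)/1.760 = 20.6 W

Q = 20.6 W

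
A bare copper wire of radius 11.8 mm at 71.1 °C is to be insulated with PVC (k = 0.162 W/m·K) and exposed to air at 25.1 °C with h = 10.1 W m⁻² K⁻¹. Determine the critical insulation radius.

For a cylinder, r_cr = k_ins/h = 0.162/10.1 = 0.0160 m = 1.60 cm

r_cr = 1.60 cm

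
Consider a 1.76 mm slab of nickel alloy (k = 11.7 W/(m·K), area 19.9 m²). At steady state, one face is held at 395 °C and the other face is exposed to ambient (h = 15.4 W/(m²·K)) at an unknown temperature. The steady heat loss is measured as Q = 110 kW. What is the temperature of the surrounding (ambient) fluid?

T_out = 35.2 °C

Sum the resistances:
  R_nickel alloy = L/(kA) = 0.00176/(11.7·19.9) = 7.559×10^-6 K/W
  R_conv,out = 1/(hA) = 1/(15.4·19.9) = 0.003263 K/W
ΣR = 0.003271 K/W
ΔT = Q·ΣR = 1.10×10^5 × 0.003271 = 359.8 K
Heat flows outward, so T_out = T_in − ΔT = 395 − 359.8 = 35.2 °C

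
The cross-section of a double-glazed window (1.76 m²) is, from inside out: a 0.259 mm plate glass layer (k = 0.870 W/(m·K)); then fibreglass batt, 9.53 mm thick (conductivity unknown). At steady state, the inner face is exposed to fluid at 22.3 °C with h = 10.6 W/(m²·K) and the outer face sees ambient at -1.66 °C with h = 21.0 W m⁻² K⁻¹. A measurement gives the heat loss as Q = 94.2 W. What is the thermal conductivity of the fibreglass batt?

k = 0.0312 W/m·K

ΣR = ΔT/Q = |22.3 − -1.66|/94.2 = 0.2544 K/W
Known resistances:
  R_conv,in = 1/(hA) = 1/(10.6·1.76) = 0.05360 K/W
  R_plate glass = L/(kA) = 2.59×10^-4/(0.870·1.76) = 1.691×10^-4 K/W
  R_conv,out = 1/(hA) = 1/(21.0·1.76) = 0.02706 K/W
R_fibreglass batt = ΣR − ΣR_known = 0.2544 − 0.08083 = 0.1736 K/W
L/(kA) = 0.1736 ⇒ k = 0.00953/(0.1736·1.76) = 0.0312 W/m·K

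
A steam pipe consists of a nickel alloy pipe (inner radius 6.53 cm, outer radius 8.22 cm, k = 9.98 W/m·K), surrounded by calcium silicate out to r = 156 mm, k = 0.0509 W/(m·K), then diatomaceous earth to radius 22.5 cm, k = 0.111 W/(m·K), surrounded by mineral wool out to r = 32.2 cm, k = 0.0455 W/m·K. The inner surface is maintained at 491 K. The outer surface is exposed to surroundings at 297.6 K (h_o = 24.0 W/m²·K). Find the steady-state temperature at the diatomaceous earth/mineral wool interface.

T = 362.3 K

Resistance network (inner→outer):
  R'_nickel alloy = ln(0.0822/0.0653)/(2πk) = 0.2302/(2π·9.98) = 0.003671 m·K/W
  R'_calcium silicate = ln(0.156/0.0822)/(2πk) = 0.6407/(2π·0.0509) = 2.003 m·K/W
  R'_diatomaceous earth = ln(0.225/0.156)/(2πk) = 0.3662/(2π·0.111) = 0.5251 m·K/W
  R'_mineral wool = ln(0.322/0.225)/(2πk) = 0.3585/(2π·0.0455) = 1.254 m·K/W
  R'_conv,out = 1/(2πr h) = 1/(2π·0.322·24.0) = 0.02059 m·K/W
ΣR = 0.003671 + 2.003 + 0.5251 + 1.254 + 0.02059 = 3.806 m·K/W
Q' = ΔT/ΣR = (491 K − 297.6 K)/3.806 = 50.81 W/m
From the inner boundary to the diatomaceous earth/mineral wool interface, ΣR_partial = 2.532 m·K/W.
T_interface = T_in − Q'·ΣR_partial = 491 K − (50.81)(2.532) = 362.3 K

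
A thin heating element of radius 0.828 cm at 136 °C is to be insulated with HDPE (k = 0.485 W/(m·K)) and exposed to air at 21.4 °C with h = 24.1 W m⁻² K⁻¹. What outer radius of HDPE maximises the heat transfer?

For a cylinder, r_cr = k_ins/h = 0.485/24.1 = 0.0201 m = 2.01 cm

r_cr = 2.01 cm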